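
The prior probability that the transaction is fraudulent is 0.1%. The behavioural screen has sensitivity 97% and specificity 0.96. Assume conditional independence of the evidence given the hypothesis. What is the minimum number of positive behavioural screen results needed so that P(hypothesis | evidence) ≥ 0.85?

3

Prior odds: 0.001 ÷ 0.999 = 1/999.
False-positive rate = 1 − 0.96 = 0.04; likelihood ratio of a positive = 0.97/0.04 = 24.25.
Target posterior odds = 0.85/0.15 = 17/3.
Need (1/999) × 24.25ⁿ ≥ 17/3, i.e. 24.25ⁿ ≥ 5661.
24.25² = 588.0625 falls short of 5661 but 24.25³ = 912673/64 reaches it, so n = 3.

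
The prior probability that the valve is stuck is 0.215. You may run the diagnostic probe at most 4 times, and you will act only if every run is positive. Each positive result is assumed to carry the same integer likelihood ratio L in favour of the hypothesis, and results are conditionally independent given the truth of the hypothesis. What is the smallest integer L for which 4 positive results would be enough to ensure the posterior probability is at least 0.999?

Prior odds = 0.215/0.785 = 43/157.
Target odds = 0.999/0.001 = 999.
Need L⁴ ≥ 999 ÷ (43/157) = 156843/43.
7⁴ = 2401 < 156843/43 ≤ 4096 = 8⁴, so L = 8.

8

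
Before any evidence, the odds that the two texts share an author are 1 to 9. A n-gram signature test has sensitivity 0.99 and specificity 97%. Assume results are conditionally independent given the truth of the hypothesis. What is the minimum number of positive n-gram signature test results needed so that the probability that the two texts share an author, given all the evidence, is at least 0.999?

3

Prior odds = 1/9.
False-positive rate = 1 − 0.97 = 0.03; likelihood ratio of a positive = 0.99/0.03 = 33.
Target odds: 0.999 ÷ 0.001 = 999.
Require 33ⁿ ≥ 999 ÷ (1/9) = 8991.
33² = 1089 falls short of 8991 but 33³ = 35937 reaches it, so n = 3.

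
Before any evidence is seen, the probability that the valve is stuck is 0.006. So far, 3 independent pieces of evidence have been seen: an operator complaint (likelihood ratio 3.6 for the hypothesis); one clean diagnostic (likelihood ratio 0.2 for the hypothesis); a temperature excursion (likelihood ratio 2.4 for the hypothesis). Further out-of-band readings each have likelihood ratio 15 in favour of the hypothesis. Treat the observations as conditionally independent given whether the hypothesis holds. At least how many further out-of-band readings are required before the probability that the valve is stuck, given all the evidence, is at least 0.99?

4

Prior odds = 0.006/0.994 = 3/497.
Combined Bayes factor of the evidence already in hand = 3.6 × 0.2 × 2.4 = 1.728.
Odds after that evidence = (3/497) × 1.728 = 648/62125.
Target odds = 0.99/0.01 = 99.
Need 15ⁿ ≥ 99 ÷ (648/62125) = 683375/72.
15³ = 3375 falls short of 683375/72 but 15⁴ = 50625 reaches it, so n = 4.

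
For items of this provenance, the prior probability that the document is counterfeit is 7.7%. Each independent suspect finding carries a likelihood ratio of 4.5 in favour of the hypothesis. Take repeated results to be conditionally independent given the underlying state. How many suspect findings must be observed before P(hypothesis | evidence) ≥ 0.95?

Prior odds = 0.077/0.923 = 77/923.
Likelihood ratio per suspect finding = 4.5.
Target odds: 0.95 ÷ 0.05 = 19.
Require 4.5ⁿ ≥ 19 ÷ (77/923) = 17537/77.
4.5³ = 91.125 falls short of 17537/77 but 4.5⁴ = 410.0625 reaches it, so n = 4.

4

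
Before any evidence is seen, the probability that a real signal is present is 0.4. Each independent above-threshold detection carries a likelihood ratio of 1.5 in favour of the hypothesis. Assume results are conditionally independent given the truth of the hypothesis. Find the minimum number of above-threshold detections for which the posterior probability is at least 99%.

13

Prior odds: 0.4 ÷ 0.6 = 2/3.
Likelihood ratio per above-threshold detection = 1.5.
Target posterior odds = 0.99/0.01 = 99.
Require 1.5ⁿ ≥ 99 ÷ (2/3) = 148.5.
1.5¹² = 531441/4096 falls short of 148.5 but 1.5¹³ = 1594323/8192 reaches it, so n = 13.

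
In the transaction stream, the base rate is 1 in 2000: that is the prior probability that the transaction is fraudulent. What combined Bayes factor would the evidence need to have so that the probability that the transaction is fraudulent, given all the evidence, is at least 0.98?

97951

Prior odds = 0.0005/0.9995 = 1/1999.
Target odds = 0.98/0.02 = 49.
Required Bayes factor = 49 ÷ (1/1999) = 97951.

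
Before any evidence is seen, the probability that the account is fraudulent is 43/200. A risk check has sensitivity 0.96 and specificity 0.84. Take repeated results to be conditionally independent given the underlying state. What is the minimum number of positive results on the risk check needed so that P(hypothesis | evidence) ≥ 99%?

4

Prior odds: 0.215 ÷ 0.785 = 43/157.
False-positive rate = 1 − 0.84 = 0.16; likelihood ratio of a positive = 0.96/0.16 = 6.
Target posterior odds = 0.99/0.01 = 99.
Need (43/157) × 6ⁿ ≥ 99, i.e. 6ⁿ ≥ 15543/43.
6³ = 216 falls short of 15543/43 but 6⁴ = 1296 reaches it, so n = 4.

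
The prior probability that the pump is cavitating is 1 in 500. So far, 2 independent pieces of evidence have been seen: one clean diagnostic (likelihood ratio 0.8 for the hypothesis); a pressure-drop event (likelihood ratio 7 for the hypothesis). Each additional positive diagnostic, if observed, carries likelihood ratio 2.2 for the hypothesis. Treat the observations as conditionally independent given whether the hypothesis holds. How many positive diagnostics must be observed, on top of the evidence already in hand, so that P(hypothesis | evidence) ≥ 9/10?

9

Prior odds = 0.002/0.998 = 1/499.
Combined Bayes factor of the evidence already in hand = 0.8 × 7 = 5.6.
Odds after that evidence = (1/499) × 5.6 = 28/2495.
Target odds = 0.9/0.1 = 9.
Need 2.2ⁿ ≥ 9 ÷ (28/2495) = 22455/28.
2.2⁸ = 214358881/390625 falls short of 22455/28 but 2.2⁹ ≈1207.27 reaches it, so n = 9.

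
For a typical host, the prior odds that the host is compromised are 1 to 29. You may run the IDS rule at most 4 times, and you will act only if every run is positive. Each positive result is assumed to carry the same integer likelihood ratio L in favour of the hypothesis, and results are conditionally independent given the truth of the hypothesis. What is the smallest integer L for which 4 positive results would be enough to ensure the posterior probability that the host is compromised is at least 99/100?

Prior odds = 1/29.
Target odds = 0.99/0.01 = 99.
Need L⁴ ≥ 99 ÷ (1/29) = 2871.
7⁴ = 2401 < 2871 ≤ 4096 = 8⁴, so L = 8.

8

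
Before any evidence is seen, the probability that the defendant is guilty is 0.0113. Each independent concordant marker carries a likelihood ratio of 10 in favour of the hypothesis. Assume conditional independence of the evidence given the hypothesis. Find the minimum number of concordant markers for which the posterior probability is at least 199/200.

Prior odds = 0.0113/0.9887 = 113/9887.
Likelihood ratio per concordant marker = 10.
Target posterior odds = 0.995/0.005 = 199.
Require 10ⁿ ≥ 199 ÷ (113/9887) = 1967513/113.
10⁴ = 10000 falls short of 1967513/113 but 10⁵ = 100000 reaches it, so n = 5.

5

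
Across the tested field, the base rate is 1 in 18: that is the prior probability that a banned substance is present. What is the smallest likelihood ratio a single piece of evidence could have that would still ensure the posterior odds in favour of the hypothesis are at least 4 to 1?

Prior odds = (1/18)/(17/18) = 1/17.
Target odds = 4.
Required Bayes factor = 4 ÷ (1/17) = 68.

68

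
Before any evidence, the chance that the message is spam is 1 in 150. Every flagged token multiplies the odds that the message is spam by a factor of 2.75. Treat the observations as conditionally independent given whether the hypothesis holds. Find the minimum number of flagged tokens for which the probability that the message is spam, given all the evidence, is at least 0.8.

Prior odds: (1/150) ÷ (149/150) = 1/149.
Likelihood ratio per flagged token = 2.75.
Target odds: 0.8 ÷ 0.2 = 4.
Require 2.75ⁿ ≥ 4 ÷ (1/149) = 596.
2.75⁶ = 1771561/4096 falls short of 596 but 2.75⁷ = 19487171/16384 reaches it, so n = 7.

7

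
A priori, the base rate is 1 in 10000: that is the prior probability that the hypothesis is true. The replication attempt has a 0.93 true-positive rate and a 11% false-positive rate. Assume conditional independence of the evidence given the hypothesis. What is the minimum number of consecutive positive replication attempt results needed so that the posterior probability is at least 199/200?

Prior odds = 0.0001/0.9999 = 1/9999.
Likelihood ratio of a positive result = 0.93/0.11 = 93/11.
Target posterior odds = 0.995/0.005 = 199.
Require (93/11)ⁿ ≥ 199 ÷ (1/9999) = 1989801.
(93/11)⁶ ≈365209 falls short of 1989801 but (93/11)⁷ ≈3.08768e+06 reaches it, so n = 7.

7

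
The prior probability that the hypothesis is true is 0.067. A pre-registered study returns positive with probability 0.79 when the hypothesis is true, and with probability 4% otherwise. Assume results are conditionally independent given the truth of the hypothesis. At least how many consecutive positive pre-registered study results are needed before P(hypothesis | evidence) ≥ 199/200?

3

Prior odds: 0.067 ÷ 0.933 = 67/933.
Likelihood ratio of a positive result = 0.79/0.04 = 19.75.
Target posterior odds = 0.995/0.005 = 199.
Need (67/933) × 19.75ⁿ ≥ 199, i.e. 19.75ⁿ ≥ 185667/67.
19.75² = 390.0625 falls short of 185667/67 but 19.75³ = 7703.734375 reaches it, so n = 3.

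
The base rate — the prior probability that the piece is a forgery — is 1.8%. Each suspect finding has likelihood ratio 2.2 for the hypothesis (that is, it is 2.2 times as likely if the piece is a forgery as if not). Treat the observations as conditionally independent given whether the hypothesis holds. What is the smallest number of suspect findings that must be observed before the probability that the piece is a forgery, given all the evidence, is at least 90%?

Prior odds: 0.018 ÷ 0.982 = 9/491.
Likelihood ratio per suspect finding = 2.2.
Target odds: 0.9 ÷ 0.1 = 9.
Need (9/491) × 2.2ⁿ ≥ 9, i.e. 2.2ⁿ ≥ 491.
2.2⁷ = 19487171/78125 falls short of 491 but 2.2⁸ = 214358881/390625 reaches it, so n = 8.

8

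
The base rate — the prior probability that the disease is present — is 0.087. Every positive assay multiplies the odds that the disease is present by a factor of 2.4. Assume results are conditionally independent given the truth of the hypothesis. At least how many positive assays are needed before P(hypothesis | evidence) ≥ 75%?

Prior odds: 0.087 ÷ 0.913 = 87/913.
Likelihood ratio per positive assay = 2.4.
Target odds: 0.75 ÷ 0.25 = 3.
Require 2.4ⁿ ≥ 3 ÷ (87/913) = 913/29.
2.4³ = 13.824 falls short of 913/29 but 2.4⁴ = 33.1776 reaches it, so n = 4.

4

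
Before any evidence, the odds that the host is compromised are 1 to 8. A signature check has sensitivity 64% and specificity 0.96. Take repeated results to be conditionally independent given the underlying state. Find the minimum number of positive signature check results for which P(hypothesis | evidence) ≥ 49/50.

Prior odds = 0.125.
False-positive rate = 1 − 0.96 = 0.04; likelihood ratio of a positive = 0.64/0.04 = 16.
Target odds: 0.98 ÷ 0.02 = 49.
Require 16ⁿ ≥ 49 ÷ 0.125 = 392.
16² = 256 falls short of 392 but 16³ = 4096 reaches it, so n = 3.

3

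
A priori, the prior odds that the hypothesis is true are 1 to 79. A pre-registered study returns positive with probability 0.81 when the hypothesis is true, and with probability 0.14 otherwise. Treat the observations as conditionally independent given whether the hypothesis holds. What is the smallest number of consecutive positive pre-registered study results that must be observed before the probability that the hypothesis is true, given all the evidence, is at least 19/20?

5

Prior odds = 1/79.
Likelihood ratio of a positive result = 0.81/0.14 = 81/14.
Target odds: 0.95 ÷ 0.05 = 19.
Need (1/79) × (81/14)ⁿ ≥ 19, i.e. (81/14)ⁿ ≥ 1501.
(81/14)⁴ = 43046721/38416 falls short of 1501 but (81/14)⁵ ≈6483.13 reaches it, so n = 5.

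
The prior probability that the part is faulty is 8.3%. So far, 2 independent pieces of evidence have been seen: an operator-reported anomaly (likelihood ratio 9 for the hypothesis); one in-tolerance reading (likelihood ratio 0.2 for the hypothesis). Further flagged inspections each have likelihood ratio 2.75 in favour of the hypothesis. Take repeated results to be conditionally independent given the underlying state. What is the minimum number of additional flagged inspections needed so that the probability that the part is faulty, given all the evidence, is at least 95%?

5

Prior odds = 0.083/0.917 = 83/917.
Combined Bayes factor of the evidence already in hand = 9 × 0.2 = 1.8.
Odds after that evidence = (83/917) × 1.8 = 747/4585.
Target odds = 0.95/0.05 = 19.
Need 2.75ⁿ ≥ 19 ÷ (747/4585) = 87115/747.
2.75⁴ = 57.19140625 falls short of 87115/747 but 2.75⁵ = 161051/1024 reaches it, so n = 5.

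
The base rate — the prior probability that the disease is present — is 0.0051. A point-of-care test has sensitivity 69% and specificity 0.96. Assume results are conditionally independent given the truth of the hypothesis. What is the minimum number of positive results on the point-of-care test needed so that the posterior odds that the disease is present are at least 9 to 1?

3

Prior odds: 0.0051 ÷ 0.9949 = 51/9949.
False-positive rate = 1 − 0.96 = 0.04; likelihood ratio of a positive = 0.69/0.04 = 17.25.
Target odds = 9.
Need (51/9949) × 17.25ⁿ ≥ 9, i.e. 17.25ⁿ ≥ 29847/17.
17.25² = 297.5625 falls short of 29847/17 but 17.25³ = 5132.953125 reaches it, so n = 3.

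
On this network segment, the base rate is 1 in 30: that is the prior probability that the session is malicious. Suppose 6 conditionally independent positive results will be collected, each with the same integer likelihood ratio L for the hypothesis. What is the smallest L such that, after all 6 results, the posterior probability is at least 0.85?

3

Prior odds = (1/30)/(29/30) = 1/29.
Target odds = 0.85/0.15 = 17/3.
Need L⁶ ≥ 17/3 ÷ (1/29) = 493/3.
2⁶ = 64 < 493/3 ≤ 729 = 3⁶, so L = 3.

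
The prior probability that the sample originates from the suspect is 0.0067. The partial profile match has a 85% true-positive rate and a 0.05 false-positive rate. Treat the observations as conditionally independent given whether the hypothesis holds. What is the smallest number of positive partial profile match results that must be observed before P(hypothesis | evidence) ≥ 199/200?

Prior odds: 0.0067 ÷ 0.9933 = 67/9933.
Likelihood ratio of a positive result = 0.85/0.05 = 17.
Target posterior odds = 0.995/0.005 = 199.
Need (67/9933) × 17ⁿ ≥ 199, i.e. 17ⁿ ≥ 1976667/67.
17³ = 4913 falls short of 1976667/67 but 17⁴ = 83521 reaches it, so n = 4.

4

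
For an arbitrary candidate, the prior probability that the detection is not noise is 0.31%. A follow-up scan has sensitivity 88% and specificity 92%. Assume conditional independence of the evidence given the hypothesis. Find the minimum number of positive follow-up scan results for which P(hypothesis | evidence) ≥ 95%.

4

Prior odds = 0.0031/0.9969 = 31/9969.
False-positive rate = 1 − 0.92 = 0.08; likelihood ratio of a positive = 0.88/0.08 = 11.
Target posterior odds = 0.95/0.05 = 19.
Require 11ⁿ ≥ 19 ÷ (31/9969) = 189411/31.
11³ = 1331 falls short of 189411/31 but 11⁴ = 14641 reaches it, so n = 4.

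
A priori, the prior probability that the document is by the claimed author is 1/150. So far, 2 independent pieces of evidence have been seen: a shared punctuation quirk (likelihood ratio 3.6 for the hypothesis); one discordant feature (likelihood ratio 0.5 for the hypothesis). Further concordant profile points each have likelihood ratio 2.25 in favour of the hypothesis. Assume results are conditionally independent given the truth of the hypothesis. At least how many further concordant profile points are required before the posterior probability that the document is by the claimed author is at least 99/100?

Prior odds = (1/150)/(149/150) = 1/149.
Combined Bayes factor of the evidence already in hand = 3.6 × 0.5 = 1.8.
Odds after that evidence = (1/149) × 1.8 = 9/745.
Target odds = 0.99/0.01 = 99.
Need 2.25ⁿ ≥ 99 ÷ (9/745) = 8195.
2.25¹¹ ≈7481.83 falls short of 8195 but 2.25¹² ≈16834.1 reaches it, so n = 12.

12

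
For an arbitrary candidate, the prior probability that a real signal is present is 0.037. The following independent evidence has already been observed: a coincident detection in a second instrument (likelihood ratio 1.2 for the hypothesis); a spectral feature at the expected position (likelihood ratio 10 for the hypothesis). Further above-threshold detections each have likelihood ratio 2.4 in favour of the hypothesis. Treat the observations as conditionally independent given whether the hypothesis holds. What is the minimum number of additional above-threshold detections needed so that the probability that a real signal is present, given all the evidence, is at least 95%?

Prior odds = 0.037/0.963 = 37/963.
Combined Bayes factor of the evidence already in hand = 1.2 × 10 = 12.
Odds after that evidence = (37/963) × 12 = 148/321.
Target odds = 0.95/0.05 = 19.
Need 2.4ⁿ ≥ 19 ÷ (148/321) = 6099/148.
2.4⁴ = 33.1776 falls short of 6099/148 but 2.4⁵ = 79.62624 reaches it, so n = 5.

5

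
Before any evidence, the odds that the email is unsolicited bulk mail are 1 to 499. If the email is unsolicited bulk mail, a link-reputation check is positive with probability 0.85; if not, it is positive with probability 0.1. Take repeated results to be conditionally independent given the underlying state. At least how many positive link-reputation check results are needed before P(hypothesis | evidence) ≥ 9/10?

4

Prior odds = 1/499.
Likelihood ratio of a positive = 0.85/0.1 = 8.5.
Target posterior odds = 0.9/0.1 = 9.
Require 8.5ⁿ ≥ 9 ÷ (1/499) = 4491.
8.5³ = 614.125 falls short of 4491 but 8.5⁴ = 5220.0625 reaches it, so n = 4.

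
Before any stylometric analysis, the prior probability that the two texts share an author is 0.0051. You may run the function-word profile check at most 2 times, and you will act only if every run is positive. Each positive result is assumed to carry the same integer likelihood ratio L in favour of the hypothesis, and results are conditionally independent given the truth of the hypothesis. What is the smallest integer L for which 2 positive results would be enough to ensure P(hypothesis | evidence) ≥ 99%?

Prior odds = 0.0051/0.9949 = 51/9949.
Target odds = 0.99/0.01 = 99.
Need L² ≥ 99 ÷ (51/9949) = 328317/17.
138² = 19044 < 328317/17 ≤ 19321 = 139², so L = 139.

139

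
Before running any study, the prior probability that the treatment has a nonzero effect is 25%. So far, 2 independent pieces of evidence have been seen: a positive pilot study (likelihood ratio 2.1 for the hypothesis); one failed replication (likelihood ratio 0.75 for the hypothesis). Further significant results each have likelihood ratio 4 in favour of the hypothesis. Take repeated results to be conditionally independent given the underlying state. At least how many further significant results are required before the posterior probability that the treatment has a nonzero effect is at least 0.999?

6

Prior odds = 0.25/0.75 = 1/3.
Combined Bayes factor of the evidence already in hand = 2.1 × 0.75 = 1.575.
Odds after that evidence = (1/3) × 1.575 = 0.525.
Target odds = 0.999/0.001 = 999.
Need 4ⁿ ≥ 999 ÷ 0.525 = 13320/7.
4⁵ = 1024 falls short of 13320/7 but 4⁶ = 4096 reaches it, so n = 6.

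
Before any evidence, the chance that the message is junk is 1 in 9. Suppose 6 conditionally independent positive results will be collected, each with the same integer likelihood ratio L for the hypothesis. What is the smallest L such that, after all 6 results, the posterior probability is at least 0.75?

2

Prior odds = (1/9)/(8/9) = 0.125.
Target odds = 0.75/0.25 = 3.
Need L⁶ ≥ 3 ÷ 0.125 = 24.
1⁶ = 1 < 24 ≤ 64 = 2⁶, so L = 2.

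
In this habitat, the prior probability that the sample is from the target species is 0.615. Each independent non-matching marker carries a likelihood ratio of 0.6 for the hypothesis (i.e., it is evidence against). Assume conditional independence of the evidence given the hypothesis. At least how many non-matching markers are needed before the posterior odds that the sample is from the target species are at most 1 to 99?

10

Prior odds: 0.615 ÷ 0.385 = 123/77.
Likelihood ratio per non-matching marker = 0.6.
Target odds = 1/99.
Need (123/77) × 0.6ⁿ ≤ 1/99, i.e. 0.6ⁿ ≤ 7/1107.
0.6⁹ = 19683/1953125 is still above 7/1107 but 0.6¹⁰ = 59049/9765625 is at or below it, so n = 10.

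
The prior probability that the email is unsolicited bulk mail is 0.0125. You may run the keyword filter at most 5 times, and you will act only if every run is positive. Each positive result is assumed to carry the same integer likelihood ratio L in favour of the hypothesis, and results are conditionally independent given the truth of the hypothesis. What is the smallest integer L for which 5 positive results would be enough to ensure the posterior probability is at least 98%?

6

Prior odds = 0.0125/0.9875 = 1/79.
Target odds = 0.98/0.02 = 49.
Need L⁵ ≥ 49 ÷ (1/79) = 3871.
5⁵ = 3125 < 3871 ≤ 7776 = 6⁵, so L = 6.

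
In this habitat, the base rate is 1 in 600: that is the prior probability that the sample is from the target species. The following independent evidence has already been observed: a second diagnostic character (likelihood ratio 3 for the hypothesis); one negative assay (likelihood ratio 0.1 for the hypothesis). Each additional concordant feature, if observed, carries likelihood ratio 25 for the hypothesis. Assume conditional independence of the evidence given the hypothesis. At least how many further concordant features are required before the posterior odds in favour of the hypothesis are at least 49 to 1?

Prior odds = (1/600)/(599/600) = 1/599.
Combined Bayes factor of the evidence already in hand = 3 × 0.1 = 0.3.
Odds after that evidence = (1/599) × 0.3 = 3/5990.
Target odds = 49.
Need 25ⁿ ≥ 49 ÷ (3/5990) = 293510/3.
25³ = 15625 falls short of 293510/3 but 25⁴ = 390625 reaches it, so n = 4.

4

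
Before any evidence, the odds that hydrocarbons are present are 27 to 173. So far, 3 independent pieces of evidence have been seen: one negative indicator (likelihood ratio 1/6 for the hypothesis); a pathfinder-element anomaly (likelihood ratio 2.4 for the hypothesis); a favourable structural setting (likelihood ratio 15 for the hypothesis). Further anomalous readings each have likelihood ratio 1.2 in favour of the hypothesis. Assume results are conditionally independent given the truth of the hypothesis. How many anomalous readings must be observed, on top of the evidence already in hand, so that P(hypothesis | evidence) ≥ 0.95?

17

Prior odds = 27/173.
Combined Bayes factor of the evidence already in hand = (1/6) × 2.4 × 15 = 6.
Odds after that evidence = (27/173) × 6 = 162/173.
Target odds = 0.95/0.05 = 19.
Need 1.2ⁿ ≥ 19 ÷ (162/173) = 3287/162.
1.2¹⁶ ≈18.4884 falls short of 3287/162 but 1.2¹⁷ ≈22.1861 reaches it, so n = 17.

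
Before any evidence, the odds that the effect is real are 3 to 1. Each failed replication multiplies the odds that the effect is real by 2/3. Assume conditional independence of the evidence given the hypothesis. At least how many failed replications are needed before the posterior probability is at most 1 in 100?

15

Prior odds = 3.
Likelihood ratio per failed replication = 2/3.
Target odds: 0.01 ÷ 0.99 = 1/99.
Need 3 × (2/3)ⁿ ≤ 1/99, i.e. (2/3)ⁿ ≤ 1/297.
(2/3)¹⁴ = 16384/4782969 is still above 1/297 but (2/3)¹⁵ = 32768/14348907 is at or below it, so n = 15.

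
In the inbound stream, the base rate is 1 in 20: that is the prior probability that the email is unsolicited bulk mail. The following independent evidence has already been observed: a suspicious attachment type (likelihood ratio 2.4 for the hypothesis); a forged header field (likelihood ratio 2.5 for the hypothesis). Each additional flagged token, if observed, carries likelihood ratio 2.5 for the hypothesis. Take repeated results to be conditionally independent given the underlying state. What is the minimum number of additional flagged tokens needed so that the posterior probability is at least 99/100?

7

Prior odds = 0.05/0.95 = 1/19.
Combined Bayes factor of the evidence already in hand = 2.4 × 2.5 = 6.
Odds after that evidence = (1/19) × 6 = 6/19.
Target odds = 0.99/0.01 = 99.
Need 2.5ⁿ ≥ 99 ÷ (6/19) = 313.5.
2.5⁶ = 244.140625 falls short of 313.5 but 2.5⁷ = 610.3515625 reaches it, so n = 7.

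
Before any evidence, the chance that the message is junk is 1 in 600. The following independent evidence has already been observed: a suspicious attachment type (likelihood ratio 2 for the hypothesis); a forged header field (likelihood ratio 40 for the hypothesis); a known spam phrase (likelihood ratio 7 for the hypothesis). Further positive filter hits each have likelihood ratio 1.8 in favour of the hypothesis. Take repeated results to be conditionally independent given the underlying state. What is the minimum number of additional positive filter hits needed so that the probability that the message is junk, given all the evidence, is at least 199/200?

10

Prior odds = (1/600)/(599/600) = 1/599.
Combined Bayes factor of the evidence already in hand = 2 × 40 × 7 = 560.
Odds after that evidence = (1/599) × 560 = 560/599.
Target odds = 0.995/0.005 = 199.
Need 1.8ⁿ ≥ 199 ÷ (560/599) = 119201/560.
1.8⁹ = 387420489/1953125 falls short of 119201/560 but 1.8¹⁰ ≈357.047 reaches it, so n = 10.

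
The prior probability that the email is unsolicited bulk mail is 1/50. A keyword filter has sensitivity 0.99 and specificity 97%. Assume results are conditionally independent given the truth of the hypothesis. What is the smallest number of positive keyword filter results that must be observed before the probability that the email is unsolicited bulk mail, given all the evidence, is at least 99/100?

3

Prior odds: 0.02 ÷ 0.98 = 1/49.
False-positive rate = 1 − 0.97 = 0.03; likelihood ratio of a positive = 0.99/0.03 = 33.
Target posterior odds = 0.99/0.01 = 99.
Require 33ⁿ ≥ 99 ÷ (1/49) = 4851.
33² = 1089 falls short of 4851 but 33³ = 35937 reaches it, so n = 3.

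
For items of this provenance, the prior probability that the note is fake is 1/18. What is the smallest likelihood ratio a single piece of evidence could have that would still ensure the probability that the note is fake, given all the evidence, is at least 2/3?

Prior odds = (1/18)/(17/18) = 1/17.
Target odds = (2/3)/(1/3) = 2.
Required Bayes factor = 2 ÷ (1/17) = 34.

34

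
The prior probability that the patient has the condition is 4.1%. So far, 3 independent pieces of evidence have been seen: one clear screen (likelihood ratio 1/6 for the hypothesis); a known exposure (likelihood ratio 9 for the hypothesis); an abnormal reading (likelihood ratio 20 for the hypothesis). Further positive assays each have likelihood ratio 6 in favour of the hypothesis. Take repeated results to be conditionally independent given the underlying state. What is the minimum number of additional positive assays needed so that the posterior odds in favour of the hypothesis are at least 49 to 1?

Prior odds = 0.041/0.959 = 41/959.
Combined Bayes factor of the evidence already in hand = (1/6) × 9 × 20 = 30.
Odds after that evidence = (41/959) × 30 = 1230/959.
Target odds = 49.
Need 6ⁿ ≥ 49 ÷ (1230/959) = 46991/1230.
6² = 36 falls short of 46991/1230 but 6³ = 216 reaches it, so n = 3.

3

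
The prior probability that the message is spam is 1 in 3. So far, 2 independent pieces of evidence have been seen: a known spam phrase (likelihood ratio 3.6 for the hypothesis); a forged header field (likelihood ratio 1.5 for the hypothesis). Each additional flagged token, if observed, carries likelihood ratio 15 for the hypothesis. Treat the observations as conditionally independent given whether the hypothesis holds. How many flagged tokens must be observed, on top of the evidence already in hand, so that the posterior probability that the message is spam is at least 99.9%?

Prior odds = (1/3)/(2/3) = 0.5.
Combined Bayes factor of the evidence already in hand = 3.6 × 1.5 = 5.4.
Odds after that evidence = 0.5 × 5.4 = 2.7.
Target odds = 0.999/0.001 = 999.
Need 15ⁿ ≥ 999 ÷ 2.7 = 370.
15² = 225 falls short of 370 but 15³ = 3375 reaches it, so n = 3.

3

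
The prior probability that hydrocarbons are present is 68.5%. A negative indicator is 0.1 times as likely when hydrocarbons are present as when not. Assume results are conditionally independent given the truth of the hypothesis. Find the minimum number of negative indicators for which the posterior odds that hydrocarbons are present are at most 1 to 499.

4

Prior odds = 0.685/0.315 = 137/63.
Likelihood ratio per negative indicator = 0.1.
Target odds = 1/499.
Need (137/63) × 0.1ⁿ ≤ 1/499, i.e. 0.1ⁿ ≤ 63/68363.
0.1³ = 0.001 is still above 63/68363 but 0.1⁴ = 0.0001 is at or below it, so n = 4.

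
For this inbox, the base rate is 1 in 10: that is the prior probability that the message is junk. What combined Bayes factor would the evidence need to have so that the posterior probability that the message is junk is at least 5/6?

Prior odds = 0.1/0.9 = 1/9.
Target odds = (5/6)/(1/6) = 5.
Required Bayes factor = 5 ÷ (1/9) = 45.

45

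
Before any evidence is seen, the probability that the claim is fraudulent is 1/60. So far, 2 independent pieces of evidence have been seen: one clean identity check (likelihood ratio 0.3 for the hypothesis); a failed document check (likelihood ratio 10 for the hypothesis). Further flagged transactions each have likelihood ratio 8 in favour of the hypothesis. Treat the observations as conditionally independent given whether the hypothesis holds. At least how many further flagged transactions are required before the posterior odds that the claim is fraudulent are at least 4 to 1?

Prior odds = (1/60)/(59/60) = 1/59.
Combined Bayes factor of the evidence already in hand = 0.3 × 10 = 3.
Odds after that evidence = (1/59) × 3 = 3/59.
Target odds = 4.
Need 8ⁿ ≥ 4 ÷ (3/59) = 236/3.
8² = 64 falls short of 236/3 but 8³ = 512 reaches it, so n = 3.

3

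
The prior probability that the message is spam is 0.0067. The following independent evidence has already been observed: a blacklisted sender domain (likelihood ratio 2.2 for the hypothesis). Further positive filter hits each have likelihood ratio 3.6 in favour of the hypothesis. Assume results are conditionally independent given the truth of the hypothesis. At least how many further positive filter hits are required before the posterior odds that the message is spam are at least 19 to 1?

Prior odds = 0.0067/0.9933 = 67/9933.
Bayes factor of the evidence already in hand = 2.2.
Odds after that evidence = (67/9933) × 2.2 = 67/4515.
Target odds = 19.
Need 3.6ⁿ ≥ 19 ÷ (67/4515) = 85785/67.
3.6⁵ = 604.66176 falls short of 85785/67 but 3.6⁶ = 34012224/15625 reaches it, so n = 6.

6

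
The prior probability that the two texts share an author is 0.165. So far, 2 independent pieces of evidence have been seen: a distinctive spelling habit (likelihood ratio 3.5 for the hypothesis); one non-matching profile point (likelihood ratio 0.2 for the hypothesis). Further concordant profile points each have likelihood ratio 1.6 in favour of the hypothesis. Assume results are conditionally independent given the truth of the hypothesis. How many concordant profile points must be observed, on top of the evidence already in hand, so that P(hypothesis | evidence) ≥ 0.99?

Prior odds = 0.165/0.835 = 33/167.
Combined Bayes factor of the evidence already in hand = 3.5 × 0.2 = 0.7.
Odds after that evidence = (33/167) × 0.7 = 231/1670.
Target odds = 0.99/0.01 = 99.
Need 1.6ⁿ ≥ 99 ÷ (231/1670) = 5010/7.
1.6¹³ ≈450.36 falls short of 5010/7 but 1.6¹⁴ ≈720.576 reaches it, so n = 14.

14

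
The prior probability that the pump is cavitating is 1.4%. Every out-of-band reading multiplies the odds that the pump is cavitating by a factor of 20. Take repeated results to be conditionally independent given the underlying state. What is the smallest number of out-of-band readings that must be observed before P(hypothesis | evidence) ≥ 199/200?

Prior odds = 0.014/0.986 = 7/493.
Likelihood ratio per out-of-band reading = 20.
Target posterior odds = 0.995/0.005 = 199.
Need (7/493) × 20ⁿ ≥ 199, i.e. 20ⁿ ≥ 98107/7.
20³ = 8000 falls short of 98107/7 but 20⁴ = 160000 reaches it, so n = 4.

4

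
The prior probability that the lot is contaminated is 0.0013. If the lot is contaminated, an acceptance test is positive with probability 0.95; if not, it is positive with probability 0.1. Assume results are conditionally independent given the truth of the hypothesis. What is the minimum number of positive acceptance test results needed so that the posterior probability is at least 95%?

Prior odds: 0.0013 ÷ 0.9987 = 13/9987.
Likelihood ratio of a positive = 0.95/0.1 = 9.5.
Target posterior odds = 0.95/0.05 = 19.
Require 9.5ⁿ ≥ 19 ÷ (13/9987) = 189753/13.
9.5⁴ = 8145.0625 falls short of 189753/13 but 9.5⁵ = 77378.09375 reaches it, so n = 5.

5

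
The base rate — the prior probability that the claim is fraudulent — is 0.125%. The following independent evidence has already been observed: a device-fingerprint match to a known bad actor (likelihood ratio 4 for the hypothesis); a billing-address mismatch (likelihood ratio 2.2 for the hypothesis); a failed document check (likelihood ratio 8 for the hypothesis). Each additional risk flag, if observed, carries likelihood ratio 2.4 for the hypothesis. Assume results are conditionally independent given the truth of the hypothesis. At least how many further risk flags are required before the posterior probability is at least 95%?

7

Prior odds = 0.00125/0.99875 = 1/799.
Combined Bayes factor of the evidence already in hand = 4 × 2.2 × 8 = 70.4.
Odds after that evidence = (1/799) × 70.4 = 352/3995.
Target odds = 0.95/0.05 = 19.
Need 2.4ⁿ ≥ 19 ÷ (352/3995) = 75905/352.
2.4⁶ = 2985984/15625 falls short of 75905/352 but 2.4⁷ = 35831808/78125 reaches it, so n = 7.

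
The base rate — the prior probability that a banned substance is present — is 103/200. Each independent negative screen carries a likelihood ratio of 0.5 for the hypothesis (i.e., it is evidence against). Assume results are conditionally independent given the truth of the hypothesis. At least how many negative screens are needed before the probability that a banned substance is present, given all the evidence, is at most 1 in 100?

7

Prior odds = 0.515/0.485 = 103/97.
Likelihood ratio per negative screen = 0.5.
Target odds: 0.01 ÷ 0.99 = 1/99.
Require 0.5ⁿ ≤ 1/99 ÷ (103/97) = 97/10197.
0.5⁶ = 0.015625 is still above 97/10197 but 0.5⁷ = 0.0078125 is at or below it, so n = 7.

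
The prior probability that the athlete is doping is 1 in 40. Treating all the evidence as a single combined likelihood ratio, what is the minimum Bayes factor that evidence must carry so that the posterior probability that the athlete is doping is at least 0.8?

156

Prior odds = 0.025/0.975 = 1/39.
Target odds = 0.8/0.2 = 4.
Required Bayes factor = 4 ÷ (1/39) = 156.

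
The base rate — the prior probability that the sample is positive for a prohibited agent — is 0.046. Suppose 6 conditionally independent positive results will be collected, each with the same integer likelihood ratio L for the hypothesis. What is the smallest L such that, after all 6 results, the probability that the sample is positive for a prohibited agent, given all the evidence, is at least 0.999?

Prior odds = 0.046/0.954 = 23/477.
Target odds = 0.999/0.001 = 999.
Need L⁶ ≥ 999 ÷ (23/477) = 476523/23.
5⁶ = 15625 < 476523/23 ≤ 46656 = 6⁶, so L = 6.

6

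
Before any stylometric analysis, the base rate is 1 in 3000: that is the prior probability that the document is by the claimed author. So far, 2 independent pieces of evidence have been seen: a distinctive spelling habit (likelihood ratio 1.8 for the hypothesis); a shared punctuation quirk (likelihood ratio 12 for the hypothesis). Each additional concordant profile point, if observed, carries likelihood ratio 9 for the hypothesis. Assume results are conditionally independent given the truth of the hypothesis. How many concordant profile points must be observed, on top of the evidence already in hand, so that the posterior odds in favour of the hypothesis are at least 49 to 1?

Prior odds = (1/3000)/(2999/3000) = 1/2999.
Combined Bayes factor of the evidence already in hand = 1.8 × 12 = 21.6.
Odds after that evidence = (1/2999) × 21.6 = 108/14995.
Target odds = 49.
Need 9ⁿ ≥ 49 ÷ (108/14995) = 734755/108.
9⁴ = 6561 falls short of 734755/108 but 9⁵ = 59049 reaches it, so n = 5.

5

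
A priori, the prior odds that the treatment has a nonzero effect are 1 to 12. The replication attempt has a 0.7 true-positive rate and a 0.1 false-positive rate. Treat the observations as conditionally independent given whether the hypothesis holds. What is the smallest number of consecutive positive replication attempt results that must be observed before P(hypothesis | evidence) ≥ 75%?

2

Prior odds = 1/12.
Likelihood ratio of a positive result = 0.7/0.1 = 7.
Target odds: 0.75 ÷ 0.25 = 3.
Require 7ⁿ ≥ 3 ÷ (1/12) = 36.
7¹ = 7 falls short of 36 but 7² = 49 reaches it, so n = 2.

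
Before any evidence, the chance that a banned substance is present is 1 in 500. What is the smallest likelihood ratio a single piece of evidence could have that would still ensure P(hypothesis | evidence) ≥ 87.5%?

Prior odds = 0.002/0.998 = 1/499.
Target odds = 0.875/0.125 = 7.
Required Bayes factor = 7 ÷ (1/499) = 3493.

3493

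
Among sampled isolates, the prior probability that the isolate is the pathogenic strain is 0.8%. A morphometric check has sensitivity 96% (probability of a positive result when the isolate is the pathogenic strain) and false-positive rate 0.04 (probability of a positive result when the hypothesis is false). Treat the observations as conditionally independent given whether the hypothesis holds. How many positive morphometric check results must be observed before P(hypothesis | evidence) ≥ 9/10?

3

Prior odds: 0.008 ÷ 0.992 = 1/124.
Likelihood ratio of a positive result = 0.96/0.04 = 24.
Target odds: 0.9 ÷ 0.1 = 9.
Require 24ⁿ ≥ 9 ÷ (1/124) = 1116.
24² = 576 falls short of 1116 but 24³ = 13824 reaches it, so n = 3.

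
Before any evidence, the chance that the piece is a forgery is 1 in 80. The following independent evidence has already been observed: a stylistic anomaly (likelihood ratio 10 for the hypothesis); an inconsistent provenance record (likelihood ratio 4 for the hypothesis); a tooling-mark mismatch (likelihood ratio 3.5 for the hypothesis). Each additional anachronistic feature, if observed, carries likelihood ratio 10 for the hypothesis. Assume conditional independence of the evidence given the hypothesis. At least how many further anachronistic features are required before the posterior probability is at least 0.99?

2

Prior odds = 0.0125/0.9875 = 1/79.
Combined Bayes factor of the evidence already in hand = 10 × 4 × 3.5 = 140.
Odds after that evidence = (1/79) × 140 = 140/79.
Target odds = 0.99/0.01 = 99.
Need 10ⁿ ≥ 99 ÷ (140/79) = 7821/140.
10¹ = 10 falls short of 7821/140 but 10² = 100 reaches it, so n = 2.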